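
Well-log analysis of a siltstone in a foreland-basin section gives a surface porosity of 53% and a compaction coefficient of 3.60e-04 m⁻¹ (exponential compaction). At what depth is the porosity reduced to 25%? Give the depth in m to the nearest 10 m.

Working in km (1 km = 1000 m; k in km⁻¹ = k in m⁻¹ × 1000):
Invert Athy's law: d = ln(n₀/n) / k
d = ln(0.53/0.25) / 0.36 = ln(2.12) / 0.36 = 0.7514 / 0.36 = 2.087 km

2090 m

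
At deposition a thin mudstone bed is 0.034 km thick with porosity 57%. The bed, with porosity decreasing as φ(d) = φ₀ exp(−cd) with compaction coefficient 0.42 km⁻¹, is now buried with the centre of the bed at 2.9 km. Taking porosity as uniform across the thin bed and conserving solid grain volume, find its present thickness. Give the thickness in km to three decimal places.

Porosity at 2.9 km: φ = 0.57·exp(−0.42×2.9) = 0.1686
Solid-volume conservation: h(1−φ) = h₀(1−φ₀) ⇒ h = h₀·(1−φ₀)/(1−φ)
h = 0.034 × (1 − 0.57)/(1 − 0.1686) = 0.034 × 0.5172 = 0.0176 km

0.018 km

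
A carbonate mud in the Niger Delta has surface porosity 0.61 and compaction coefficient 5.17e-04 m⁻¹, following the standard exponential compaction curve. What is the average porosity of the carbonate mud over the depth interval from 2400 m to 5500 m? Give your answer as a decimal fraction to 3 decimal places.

0.088

Working in km (1 km = 1000 m; c in km⁻¹ = c in m⁻¹ × 1000):
⟨n⟩ = (1/(Z₂−Z₁)) ∫ n₀ e^(−cZ) dZ = n₀·(e^(−c·Z₁) − e^(−c·Z₂)) / (c·(Z₂−Z₁))
e^(−0.517×2.4) = 0.2892; e^(−0.517×5.5) = 0.0582
⟨n⟩ = 0.61 × (0.2892 − 0.0582) / (0.517 × 3.1) = 0.61 × 0.1441 = 0.0879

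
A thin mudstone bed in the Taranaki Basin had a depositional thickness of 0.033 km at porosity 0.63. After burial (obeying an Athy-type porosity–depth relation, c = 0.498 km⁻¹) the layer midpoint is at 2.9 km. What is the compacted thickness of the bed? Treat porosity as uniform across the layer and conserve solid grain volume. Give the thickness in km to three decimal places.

Porosity at 2.9 km: n = 0.63·exp(−0.498×2.9) = 0.1486
Solid-volume conservation: h(1−n) = h₀(1−n₀) ⇒ h = h₀·(1−n₀)/(1−n)
h = 0.033 × (1 − 0.63)/(1 − 0.1486) = 0.033 × 0.4346 = 0.0143 km

0.014 km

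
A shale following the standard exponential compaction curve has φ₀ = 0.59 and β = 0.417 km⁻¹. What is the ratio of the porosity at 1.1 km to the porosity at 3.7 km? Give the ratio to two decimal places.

φ(d₁)/φ(d₂) = e^(−β·d₁)/e^(−β·d₂) = e^{β(d₂−d₁)}
= exp(0.417 × 2.6) = exp(1.084) = 2.9571

2.96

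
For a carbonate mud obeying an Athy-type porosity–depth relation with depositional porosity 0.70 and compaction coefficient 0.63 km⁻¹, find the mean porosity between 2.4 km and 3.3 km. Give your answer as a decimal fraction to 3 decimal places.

0.118

⟨phi⟩ = (1/(z₂−z₁)) ∫ phi₀ e^(−kz) dz = phi₀·(e^(−k·z₁) − e^(−k·z₂)) / (k·(z₂−z₁))
e^(−0.63×2.4) = 0.2205; e^(−0.63×3.3) = 0.1251
⟨phi⟩ = 0.7 × (0.2205 − 0.1251) / (0.63 × 0.9) = 0.7 × 0.1683 = 0.1178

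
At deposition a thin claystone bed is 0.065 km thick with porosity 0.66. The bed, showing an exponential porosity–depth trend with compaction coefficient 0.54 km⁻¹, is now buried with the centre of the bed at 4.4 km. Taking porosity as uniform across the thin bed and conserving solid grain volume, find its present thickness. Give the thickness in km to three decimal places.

Porosity at 4.4 km: phi = 0.66·exp(−0.54×4.4) = 0.0613
Solid-volume conservation: h(1−phi) = h₀(1−phi₀) ⇒ h = h₀·(1−phi₀)/(1−phi)
h = 0.065 × (1 − 0.66)/(1 − 0.0613) = 0.065 × 0.3622 = 0.0235 km

0.024 km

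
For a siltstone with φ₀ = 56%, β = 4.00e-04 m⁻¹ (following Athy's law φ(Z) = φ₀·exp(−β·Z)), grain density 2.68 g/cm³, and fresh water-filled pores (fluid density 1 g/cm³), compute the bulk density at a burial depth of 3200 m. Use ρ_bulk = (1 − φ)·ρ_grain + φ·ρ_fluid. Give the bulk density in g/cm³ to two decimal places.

Working in km (1 km = 1000 m; β in km⁻¹ = β in m⁻¹ × 1000):
Porosity at depth: φ = 0.56·exp(−0.4×3.2) = 0.56×0.2780 = 0.1557
Bulk density: ρ_b = (1−φ)ρ_g + φ·ρ_f = 0.8443×2.68 + 0.1557×1
       = 2.263 + 0.156 = 2.418 g/cm³

2.42 g/cm³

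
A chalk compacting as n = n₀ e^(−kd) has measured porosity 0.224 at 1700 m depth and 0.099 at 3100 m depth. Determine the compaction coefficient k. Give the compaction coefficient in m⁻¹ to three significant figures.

Working in km (1 km = 1000 m; k in km⁻¹ = k in m⁻¹ × 1000):
Athy: n(d) = n₀ e^(−kd) ⇒ n₁/n₂ = e^{k(d₂−d₁)} ⇒ k = ln(n₁/n₂)/(d₂−d₁)
k = ln(0.224/0.099) / (3.1 − 1.7) = ln(2.263) / 1.4 = 0.8165 / 1.4 = 0.5832 km⁻¹

0.000583 m⁻¹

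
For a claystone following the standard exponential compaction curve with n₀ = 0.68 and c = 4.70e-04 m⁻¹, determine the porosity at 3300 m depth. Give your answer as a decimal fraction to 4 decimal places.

0.1442

Working in km (1 km = 1000 m; c in km⁻¹ = c in m⁻¹ × 1000):
n = n₀·exp(−c·d) = 0.68 × exp(−0.47 × 3.3) = 0.68 × exp(−1.551)
  = 0.68 × 0.2120 = 0.1442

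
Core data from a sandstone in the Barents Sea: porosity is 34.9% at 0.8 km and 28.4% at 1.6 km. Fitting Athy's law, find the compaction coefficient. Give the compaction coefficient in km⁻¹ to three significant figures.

0.258 km⁻¹

Athy: n(z) = n₀ e^(−cz) ⇒ n₁/n₂ = e^{c(z₂−z₁)} ⇒ c = ln(n₁/n₂)/(z₂−z₁)
c = ln(0.349/0.284) / (1.6 − 0.8) = ln(1.229) / 0.8 = 0.2061 / 0.8 = 0.2576 km⁻¹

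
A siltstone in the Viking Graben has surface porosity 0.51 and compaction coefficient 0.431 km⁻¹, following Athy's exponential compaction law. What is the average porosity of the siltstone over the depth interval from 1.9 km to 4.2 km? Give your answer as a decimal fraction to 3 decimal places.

0.143

⟨n⟩ = (1/(z₂−z₁)) ∫ n₀ e^(−kz) dz = n₀·(e^(−k·z₁) − e^(−k·z₂)) / (k·(z₂−z₁))
e^(−0.431×1.9) = 0.4409; e^(−0.431×4.2) = 0.1636
⟨n⟩ = 0.51 × (0.4409 − 0.1636) / (0.431 × 2.3) = 0.51 × 0.2797 = 0.1427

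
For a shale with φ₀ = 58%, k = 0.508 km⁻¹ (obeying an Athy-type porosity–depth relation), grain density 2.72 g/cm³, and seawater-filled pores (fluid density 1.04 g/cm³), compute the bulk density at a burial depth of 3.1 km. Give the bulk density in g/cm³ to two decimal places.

2.52 g/cm³

Porosity at depth: φ = 0.58·exp(−0.508×3.1) = 0.58×0.2070 = 0.1201
Bulk density: ρ_b = (1−φ)ρ_g + φ·ρ_f = 0.8799×2.72 + 0.1201×1.04
       = 2.393 + 0.125 = 2.518 g/cm³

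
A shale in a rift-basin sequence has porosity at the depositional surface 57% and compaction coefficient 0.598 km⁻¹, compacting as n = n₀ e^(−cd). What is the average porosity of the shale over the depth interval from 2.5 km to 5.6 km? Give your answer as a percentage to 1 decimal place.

5.8%

⟨n⟩ = (1/(d₂−d₁)) ∫ n₀ e^(−cd) dd = n₀·(e^(−c·d₁) − e^(−c·d₂)) / (c·(d₂−d₁))
e^(−0.598×2.5) = 0.2242; e^(−0.598×5.6) = 0.0351
⟨n⟩ = 0.57 × (0.2242 − 0.0351) / (0.598 × 3.1) = 0.57 × 0.1020 = 0.0582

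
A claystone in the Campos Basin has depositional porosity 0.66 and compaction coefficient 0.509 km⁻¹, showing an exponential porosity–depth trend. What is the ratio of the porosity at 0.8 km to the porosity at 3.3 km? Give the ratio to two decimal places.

φ(z₁)/φ(z₂) = e^(−β·z₁)/e^(−β·z₂) = e^{β(z₂−z₁)}
= exp(0.509 × 2.5) = exp(1.272) = 3.5698

3.57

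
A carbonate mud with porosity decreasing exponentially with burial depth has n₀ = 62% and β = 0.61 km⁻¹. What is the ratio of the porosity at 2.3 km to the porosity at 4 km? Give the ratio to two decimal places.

2.82

n(z₁)/n(z₂) = e^(−β·z₁)/e^(−β·z₂) = e^{β(z₂−z₁)}
= exp(0.61 × 1.7) = exp(1.037) = 2.8207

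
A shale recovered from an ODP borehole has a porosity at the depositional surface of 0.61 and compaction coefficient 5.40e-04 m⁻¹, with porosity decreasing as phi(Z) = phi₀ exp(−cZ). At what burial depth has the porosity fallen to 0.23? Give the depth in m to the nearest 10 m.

1810 m

Working in km (1 km = 1000 m; c in km⁻¹ = c in m⁻¹ × 1000):
Invert Athy's law: Z = ln(phi₀/phi) / c
Z = ln(0.61/0.23) / 0.54 = ln(2.652) / 0.54 = 0.9754 / 0.54 = 1.806 km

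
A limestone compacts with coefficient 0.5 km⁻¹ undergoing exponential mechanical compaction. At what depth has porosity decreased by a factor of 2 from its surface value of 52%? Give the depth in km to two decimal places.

n/n₀ = 1/2 ⇒ exp(−β·d) = 1/2 ⇒ d = ln(2) / β
d = 0.6931 / 0.5 = 1.386 km

1.39 km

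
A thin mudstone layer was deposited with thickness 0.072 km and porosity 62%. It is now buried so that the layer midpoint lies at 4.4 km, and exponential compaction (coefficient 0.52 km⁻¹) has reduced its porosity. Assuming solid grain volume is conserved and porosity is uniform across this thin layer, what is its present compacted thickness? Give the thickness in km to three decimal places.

0.029 km

Porosity at 4.4 km: φ = 0.62·exp(−0.52×4.4) = 0.0629
Solid-volume conservation: h(1−φ) = h₀(1−φ₀) ⇒ h = h₀·(1−φ₀)/(1−φ)
h = 0.072 × (1 − 0.62)/(1 − 0.0629) = 0.072 × 0.4055 = 0.0292 km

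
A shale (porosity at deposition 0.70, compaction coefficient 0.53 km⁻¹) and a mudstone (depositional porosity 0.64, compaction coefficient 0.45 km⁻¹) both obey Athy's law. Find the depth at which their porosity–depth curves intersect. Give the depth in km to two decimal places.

1.12 km

Set φ₀ₐ e^(−kₐZ) = φ₀ᵦ e^(−kᵦZ) ⇒ ln(φ₀ₐ/φ₀ᵦ) = (kₐ − kᵦ)·Z
Z = ln(0.7/0.64) / (0.53 − 0.45) = 0.0896 / 0.08 = 1.120 km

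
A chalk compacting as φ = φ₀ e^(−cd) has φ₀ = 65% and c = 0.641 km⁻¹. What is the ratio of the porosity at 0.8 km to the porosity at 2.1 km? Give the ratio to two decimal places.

2.30

φ(d₁)/φ(d₂) = e^(−c·d₁)/e^(−c·d₂) = e^{c(d₂−d₁)}
= exp(0.641 × 1.3) = exp(0.8333) = 2.3009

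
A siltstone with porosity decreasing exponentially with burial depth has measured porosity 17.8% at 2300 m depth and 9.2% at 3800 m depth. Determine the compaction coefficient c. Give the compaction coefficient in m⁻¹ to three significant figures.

0.000440 m⁻¹

Working in km (1 km = 1000 m; c in km⁻¹ = c in m⁻¹ × 1000):
Athy: n(z) = n₀ e^(−cz) ⇒ n₁/n₂ = e^{c(z₂−z₁)} ⇒ c = ln(n₁/n₂)/(z₂−z₁)
c = ln(0.178/0.092) / (3.8 − 2.3) = ln(1.935) / 1.5 = 0.6600 / 1.5 = 0.44 km⁻¹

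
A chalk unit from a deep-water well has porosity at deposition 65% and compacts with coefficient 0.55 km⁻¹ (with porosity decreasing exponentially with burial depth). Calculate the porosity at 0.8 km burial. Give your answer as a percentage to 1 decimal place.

41.9%

phi = phi₀·exp(−k·z) = 0.65 × exp(−0.55 × 0.8) = 0.65 × exp(−0.44)
  = 0.65 × 0.6440 = 0.4186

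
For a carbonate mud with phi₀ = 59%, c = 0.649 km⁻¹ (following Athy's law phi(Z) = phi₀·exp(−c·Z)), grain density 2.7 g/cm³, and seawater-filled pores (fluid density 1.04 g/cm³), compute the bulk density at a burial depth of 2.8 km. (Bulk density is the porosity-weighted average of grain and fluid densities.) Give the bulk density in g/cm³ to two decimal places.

Porosity at depth: phi = 0.59·exp(−0.649×2.8) = 0.59×0.1625 = 0.0959
Bulk density: ρ_b = (1−phi)ρ_g + phi·ρ_f = 0.9041×2.7 + 0.0959×1.04
       = 2.441 + 0.100 = 2.541 g/cm³

2.54 g/cm³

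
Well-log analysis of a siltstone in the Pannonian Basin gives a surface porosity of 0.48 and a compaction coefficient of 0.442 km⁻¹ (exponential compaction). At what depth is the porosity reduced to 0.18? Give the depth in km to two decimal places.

Invert Athy's law: z = ln(φ₀/φ) / k
z = ln(0.48/0.18) / 0.442 = ln(2.667) / 0.442 = 0.9808 / 0.442 = 2.219 km

2.22 km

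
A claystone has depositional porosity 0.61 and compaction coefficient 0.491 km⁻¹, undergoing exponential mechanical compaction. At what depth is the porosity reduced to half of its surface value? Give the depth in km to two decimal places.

φ/φ₀ = 1/2 ⇒ exp(−k·Z) = 1/2 ⇒ Z = ln(2) / k
Z = 0.6931 / 0.491 = 1.412 km

1.41 km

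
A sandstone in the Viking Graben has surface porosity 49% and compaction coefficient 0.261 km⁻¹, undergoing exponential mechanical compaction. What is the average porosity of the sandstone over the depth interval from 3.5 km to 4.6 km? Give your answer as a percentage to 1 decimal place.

⟨phi⟩ = (1/(Z₂−Z₁)) ∫ phi₀ e^(−kZ) dZ = phi₀·(e^(−k·Z₁) − e^(−k·Z₂)) / (k·(Z₂−Z₁))
e^(−0.261×3.5) = 0.4011; e^(−0.261×4.6) = 0.3010
⟨phi⟩ = 0.49 × (0.4011 − 0.3010) / (0.261 × 1.1) = 0.49 × 0.3487 = 0.1709

17.1%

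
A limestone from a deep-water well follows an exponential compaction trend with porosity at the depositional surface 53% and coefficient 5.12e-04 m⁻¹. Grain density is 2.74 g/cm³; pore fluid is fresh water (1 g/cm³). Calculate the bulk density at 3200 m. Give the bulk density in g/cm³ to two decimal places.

Working in km (1 km = 1000 m; k in km⁻¹ = k in m⁻¹ × 1000):
Porosity at depth: phi = 0.53·exp(−0.512×3.2) = 0.53×0.1943 = 0.1030
Bulk density: ρ_b = (1−phi)ρ_g + phi·ρ_f = 0.8970×2.74 + 0.1030×1
       = 2.458 + 0.103 = 2.561 g/cm³

2.56 g/cm³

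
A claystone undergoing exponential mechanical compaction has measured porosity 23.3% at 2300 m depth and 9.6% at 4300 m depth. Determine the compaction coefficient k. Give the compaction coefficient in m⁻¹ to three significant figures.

0.000443 m⁻¹

Working in km (1 km = 1000 m; k in km⁻¹ = k in m⁻¹ × 1000):
Athy: φ(d) = φ₀ e^(−kd) ⇒ φ₁/φ₂ = e^{k(d₂−d₁)} ⇒ k = ln(φ₁/φ₂)/(d₂−d₁)
k = ln(0.233/0.096) / (4.3 − 2.3) = ln(2.427) / 2 = 0.8867 / 2 = 0.4433 km⁻¹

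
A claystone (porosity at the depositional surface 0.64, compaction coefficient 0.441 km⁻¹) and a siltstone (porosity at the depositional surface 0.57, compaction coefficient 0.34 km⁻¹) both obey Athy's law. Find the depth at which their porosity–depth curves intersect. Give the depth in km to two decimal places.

1.15 km

Set φ₀ₐ e^(−βₐZ) = φ₀ᵦ e^(−βᵦZ) ⇒ ln(φ₀ₐ/φ₀ᵦ) = (βₐ − βᵦ)·Z
Z = ln(0.64/0.57) / (0.441 − 0.34) = 0.1158 / 0.101 = 1.147 km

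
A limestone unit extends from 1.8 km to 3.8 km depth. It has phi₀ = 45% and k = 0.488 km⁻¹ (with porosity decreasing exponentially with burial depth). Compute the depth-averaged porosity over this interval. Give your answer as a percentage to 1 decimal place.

⟨phi⟩ = (1/(d₂−d₁)) ∫ phi₀ e^(−kd) dd = phi₀·(e^(−k·d₁) − e^(−k·d₂)) / (k·(d₂−d₁))
e^(−0.488×1.8) = 0.4154; e^(−0.488×3.8) = 0.1565
⟨phi⟩ = 0.45 × (0.4154 − 0.1565) / (0.488 × 2) = 0.45 × 0.2653 = 0.1194

11.9%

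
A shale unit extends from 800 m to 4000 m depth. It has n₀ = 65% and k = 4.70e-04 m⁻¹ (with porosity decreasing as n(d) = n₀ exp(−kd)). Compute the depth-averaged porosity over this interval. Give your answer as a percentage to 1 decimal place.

Working in km (1 km = 1000 m; k in km⁻¹ = k in m⁻¹ × 1000):
⟨n⟩ = (1/(d₂−d₁)) ∫ n₀ e^(−kd) dd = n₀·(e^(−k·d₁) − e^(−k·d₂)) / (k·(d₂−d₁))
e^(−0.47×0.8) = 0.6866; e^(−0.47×4) = 0.1526
⟨n⟩ = 0.65 × (0.6866 − 0.1526) / (0.47 × 3.2) = 0.65 × 0.3551 = 0.2308

23.1%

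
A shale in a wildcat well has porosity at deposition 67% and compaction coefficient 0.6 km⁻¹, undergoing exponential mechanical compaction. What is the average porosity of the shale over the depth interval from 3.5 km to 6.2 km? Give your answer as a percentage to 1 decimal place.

⟨phi⟩ = (1/(z₂−z₁)) ∫ phi₀ e^(−cz) dz = phi₀·(e^(−c·z₁) − e^(−c·z₂)) / (c·(z₂−z₁))
e^(−0.6×3.5) = 0.1225; e^(−0.6×6.2) = 0.0242
⟨phi⟩ = 0.67 × (0.1225 − 0.0242) / (0.6 × 2.7) = 0.67 × 0.0606 = 0.0406

4.1%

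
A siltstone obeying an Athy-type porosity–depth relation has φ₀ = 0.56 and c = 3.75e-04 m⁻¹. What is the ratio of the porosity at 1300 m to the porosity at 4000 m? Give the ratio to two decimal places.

Working in km (1 km = 1000 m; c in km⁻¹ = c in m⁻¹ × 1000):
φ(z₁)/φ(z₂) = e^(−c·z₁)/e^(−c·z₂) = e^{c(z₂−z₁)}
= exp(0.375 × 2.7) = exp(1.013) = 2.7525

2.75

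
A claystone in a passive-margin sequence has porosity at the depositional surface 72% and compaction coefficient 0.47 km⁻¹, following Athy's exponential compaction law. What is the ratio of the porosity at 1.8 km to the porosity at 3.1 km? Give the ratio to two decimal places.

1.84

phi(Z₁)/phi(Z₂) = e^(−c·Z₁)/e^(−c·Z₂) = e^{c(Z₂−Z₁)}
= exp(0.47 × 1.3) = exp(0.611) = 1.8423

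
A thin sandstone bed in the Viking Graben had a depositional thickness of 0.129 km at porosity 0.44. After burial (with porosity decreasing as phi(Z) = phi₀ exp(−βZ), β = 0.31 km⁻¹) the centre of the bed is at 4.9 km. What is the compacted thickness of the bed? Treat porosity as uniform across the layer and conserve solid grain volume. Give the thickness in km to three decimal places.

Porosity at 4.9 km: phi = 0.44·exp(−0.31×4.9) = 0.0963
Solid-volume conservation: h(1−phi) = h₀(1−phi₀) ⇒ h = h₀·(1−phi₀)/(1−phi)
h = 0.129 × (1 − 0.44)/(1 − 0.0963) = 0.129 × 0.6197 = 0.0799 km

0.080 km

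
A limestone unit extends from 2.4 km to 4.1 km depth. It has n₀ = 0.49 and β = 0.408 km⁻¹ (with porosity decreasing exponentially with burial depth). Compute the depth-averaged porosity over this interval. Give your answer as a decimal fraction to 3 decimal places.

⟨n⟩ = (1/(Z₂−Z₁)) ∫ n₀ e^(−βZ) dZ = n₀·(e^(−β·Z₁) − e^(−β·Z₂)) / (β·(Z₂−Z₁))
e^(−0.408×2.4) = 0.3756; e^(−0.408×4.1) = 0.1877
⟨n⟩ = 0.49 × (0.3756 − 0.1877) / (0.408 × 1.7) = 0.49 × 0.2709 = 0.1327

0.133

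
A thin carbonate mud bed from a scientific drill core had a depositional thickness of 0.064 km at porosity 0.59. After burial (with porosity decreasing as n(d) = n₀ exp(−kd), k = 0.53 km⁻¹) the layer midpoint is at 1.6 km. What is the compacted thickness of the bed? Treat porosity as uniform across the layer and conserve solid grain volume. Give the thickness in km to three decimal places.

Porosity at 1.6 km: n = 0.59·exp(−0.53×1.6) = 0.2527
Solid-volume conservation: h(1−n) = h₀(1−n₀) ⇒ h = h₀·(1−n₀)/(1−n)
h = 0.064 × (1 − 0.59)/(1 − 0.2527) = 0.064 × 0.5486 = 0.0351 km

0.035 km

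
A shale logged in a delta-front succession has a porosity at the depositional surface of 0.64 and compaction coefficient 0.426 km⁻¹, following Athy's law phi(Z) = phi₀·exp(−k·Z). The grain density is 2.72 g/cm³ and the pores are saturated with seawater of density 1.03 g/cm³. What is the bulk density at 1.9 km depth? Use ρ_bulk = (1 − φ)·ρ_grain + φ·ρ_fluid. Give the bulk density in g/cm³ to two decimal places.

2.24 g/cm³

Porosity at depth: phi = 0.64·exp(−0.426×1.9) = 0.64×0.4451 = 0.2849
Bulk density: ρ_b = (1−phi)ρ_g + phi·ρ_f = 0.7151×2.72 + 0.2849×1.03
       = 1.945 + 0.293 = 2.239 g/cm³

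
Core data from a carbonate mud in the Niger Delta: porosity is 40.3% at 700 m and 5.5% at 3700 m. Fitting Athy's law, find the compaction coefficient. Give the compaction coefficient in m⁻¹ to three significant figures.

0.000664 m⁻¹

Working in km (1 km = 1000 m; c in km⁻¹ = c in m⁻¹ × 1000):
Athy: phi(d) = phi₀ e^(−cd) ⇒ phi₁/phi₂ = e^{c(d₂−d₁)} ⇒ c = ln(phi₁/phi₂)/(d₂−d₁)
c = ln(0.403/0.055) / (3.7 − 0.7) = ln(7.327) / 3 = 1.9916 / 3 = 0.6639 km⁻¹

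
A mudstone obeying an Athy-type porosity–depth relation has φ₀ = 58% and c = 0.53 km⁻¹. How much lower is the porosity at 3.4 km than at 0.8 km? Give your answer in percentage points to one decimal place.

28.4 percentage points

φ(0.8) = 0.58·e^(−0.53×0.8) = 0.3796
φ(3.4) = 0.58·e^(−0.53×3.4) = 0.0957
Δφ = 0.3796 − 0.0957 = 0.2839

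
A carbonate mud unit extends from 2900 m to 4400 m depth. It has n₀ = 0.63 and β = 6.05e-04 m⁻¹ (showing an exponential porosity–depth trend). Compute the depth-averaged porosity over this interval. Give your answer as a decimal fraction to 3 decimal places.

0.072

Working in km (1 km = 1000 m; β in km⁻¹ = β in m⁻¹ × 1000):
⟨n⟩ = (1/(z₂−z₁)) ∫ n₀ e^(−βz) dz = n₀·(e^(−β·z₁) − e^(−β·z₂)) / (β·(z₂−z₁))
e^(−0.605×2.9) = 0.1730; e^(−0.605×4.4) = 0.0698
⟨n⟩ = 0.63 × (0.1730 − 0.0698) / (0.605 × 1.5) = 0.63 × 0.1137 = 0.0716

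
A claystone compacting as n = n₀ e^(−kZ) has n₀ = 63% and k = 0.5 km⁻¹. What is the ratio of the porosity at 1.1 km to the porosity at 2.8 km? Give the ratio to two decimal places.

n(Z₁)/n(Z₂) = e^(−k·Z₁)/e^(−k·Z₂) = e^{k(Z₂−Z₁)}
= exp(0.5 × 1.7) = exp(0.85) = 2.3396

2.34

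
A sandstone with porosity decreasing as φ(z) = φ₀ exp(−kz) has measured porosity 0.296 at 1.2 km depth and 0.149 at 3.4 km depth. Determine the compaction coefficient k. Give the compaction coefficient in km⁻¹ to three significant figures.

Athy: φ(z) = φ₀ e^(−kz) ⇒ φ₁/φ₂ = e^{k(z₂−z₁)} ⇒ k = ln(φ₁/φ₂)/(z₂−z₁)
k = ln(0.296/0.149) / (3.4 − 1.2) = ln(1.987) / 2.2 = 0.6864 / 2.2 = 0.312 km⁻¹

0.312 km⁻¹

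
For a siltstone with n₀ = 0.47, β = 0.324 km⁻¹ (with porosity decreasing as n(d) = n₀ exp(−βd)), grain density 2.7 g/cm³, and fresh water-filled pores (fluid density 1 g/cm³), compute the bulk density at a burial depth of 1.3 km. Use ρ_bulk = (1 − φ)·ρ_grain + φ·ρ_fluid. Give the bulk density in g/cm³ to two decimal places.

2.18 g/cm³

Porosity at depth: n = 0.47·exp(−0.324×1.3) = 0.47×0.6563 = 0.3084
Bulk density: ρ_b = (1−n)ρ_g + n·ρ_f = 0.6916×2.7 + 0.3084×1
       = 1.867 + 0.308 = 2.176 g/cm³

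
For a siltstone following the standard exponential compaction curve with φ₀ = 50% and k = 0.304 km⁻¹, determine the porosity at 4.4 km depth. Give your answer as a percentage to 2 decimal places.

φ = φ₀·exp(−k·d) = 0.5 × exp(−0.304 × 4.4) = 0.5 × exp(−1.338)
  = 0.5 × 0.2625 = 0.1312

13.12%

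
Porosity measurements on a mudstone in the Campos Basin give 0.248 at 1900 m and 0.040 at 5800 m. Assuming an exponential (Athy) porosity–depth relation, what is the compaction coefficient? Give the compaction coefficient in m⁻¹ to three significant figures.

0.000468 m⁻¹

Working in km (1 km = 1000 m; c in km⁻¹ = c in m⁻¹ × 1000):
Athy: phi(z) = phi₀ e^(−cz) ⇒ phi₁/phi₂ = e^{c(z₂−z₁)} ⇒ c = ln(phi₁/phi₂)/(z₂−z₁)
c = ln(0.248/0.04) / (5.8 − 1.9) = ln(6.2) / 3.9 = 1.8245 / 3.9 = 0.4678 km⁻¹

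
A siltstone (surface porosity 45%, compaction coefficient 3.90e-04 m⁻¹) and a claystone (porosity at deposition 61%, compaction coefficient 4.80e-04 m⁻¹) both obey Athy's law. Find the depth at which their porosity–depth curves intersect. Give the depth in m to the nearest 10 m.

3380 m

Working in km (1 km = 1000 m; k in km⁻¹ = k in m⁻¹ × 1000):
Set n₀ₐ e^(−kₐz) = n₀ᵦ e^(−kᵦz) ⇒ ln(n₀ₐ/n₀ᵦ) = (kₐ − kᵦ)·z
z = ln(0.45/0.61) / (0.39 − 0.48) = -0.3042 / -0.09 = 3.380 km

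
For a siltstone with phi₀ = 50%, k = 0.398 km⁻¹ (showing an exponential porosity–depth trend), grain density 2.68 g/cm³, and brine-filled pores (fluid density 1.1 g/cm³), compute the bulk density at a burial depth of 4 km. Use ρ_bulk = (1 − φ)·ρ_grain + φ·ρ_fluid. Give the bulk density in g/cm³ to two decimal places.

Porosity at depth: phi = 0.5·exp(−0.398×4) = 0.5×0.2035 = 0.1018
Bulk density: ρ_b = (1−phi)ρ_g + phi·ρ_f = 0.8982×2.68 + 0.1018×1.1
       = 2.407 + 0.112 = 2.519 g/cm³

2.52 g/cm³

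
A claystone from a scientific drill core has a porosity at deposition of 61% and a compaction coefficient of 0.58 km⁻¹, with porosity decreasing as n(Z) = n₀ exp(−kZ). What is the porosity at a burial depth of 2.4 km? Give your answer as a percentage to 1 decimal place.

15.2%

n = n₀·exp(−k·Z) = 0.61 × exp(−0.58 × 2.4) = 0.61 × exp(−1.392)
  = 0.61 × 0.2486 = 0.1516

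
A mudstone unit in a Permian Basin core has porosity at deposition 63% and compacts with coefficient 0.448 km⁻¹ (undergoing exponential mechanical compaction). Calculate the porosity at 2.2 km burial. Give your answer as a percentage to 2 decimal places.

φ = φ₀·exp(−β·z) = 0.63 × exp(−0.448 × 2.2) = 0.63 × exp(−0.9856)
  = 0.63 × 0.3732 = 0.2351

23.51%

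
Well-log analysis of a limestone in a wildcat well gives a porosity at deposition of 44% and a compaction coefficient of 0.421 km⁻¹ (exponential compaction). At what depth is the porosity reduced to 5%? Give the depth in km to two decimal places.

5.17 km

Invert Athy's law: Z = ln(n₀/n) / c
Z = ln(0.44/0.05) / 0.421 = ln(8.8) / 0.421 = 2.1748 / 0.421 = 5.166 km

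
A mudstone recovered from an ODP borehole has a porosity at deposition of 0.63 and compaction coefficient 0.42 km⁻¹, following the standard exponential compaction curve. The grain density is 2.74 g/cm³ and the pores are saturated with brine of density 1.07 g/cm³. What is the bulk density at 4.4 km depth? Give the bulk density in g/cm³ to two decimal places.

Porosity at depth: φ = 0.63·exp(−0.42×4.4) = 0.63×0.1576 = 0.0993
Bulk density: ρ_b = (1−φ)ρ_g + φ·ρ_f = 0.9007×2.74 + 0.0993×1.07
       = 2.468 + 0.106 = 2.574 g/cm³

2.57 g/cm³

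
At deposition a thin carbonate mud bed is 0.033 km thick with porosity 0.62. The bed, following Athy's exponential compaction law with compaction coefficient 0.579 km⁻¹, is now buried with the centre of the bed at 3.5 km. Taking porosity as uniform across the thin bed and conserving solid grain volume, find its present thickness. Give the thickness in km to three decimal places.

0.014 km

Porosity at 3.5 km: phi = 0.62·exp(−0.579×3.5) = 0.0817
Solid-volume conservation: h(1−phi) = h₀(1−phi₀) ⇒ h = h₀·(1−phi₀)/(1−phi)
h = 0.033 × (1 − 0.62)/(1 − 0.0817) = 0.033 × 0.4138 = 0.0137 km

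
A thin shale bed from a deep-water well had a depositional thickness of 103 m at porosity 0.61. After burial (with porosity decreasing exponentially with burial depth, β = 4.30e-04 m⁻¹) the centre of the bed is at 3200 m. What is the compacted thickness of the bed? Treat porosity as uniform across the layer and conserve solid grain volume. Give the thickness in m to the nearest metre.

47 m

Working in km (1 km = 1000 m; β in km⁻¹ = β in m⁻¹ × 1000):
Porosity at 3.2 km: φ = 0.61·exp(−0.43×3.2) = 0.1541
Solid-volume conservation: h(1−φ) = h₀(1−φ₀) ⇒ h = h₀·(1−φ₀)/(1−φ)
h = 0.103 × (1 − 0.61)/(1 − 0.1541) = 0.103 × 0.4610 = 0.0475 km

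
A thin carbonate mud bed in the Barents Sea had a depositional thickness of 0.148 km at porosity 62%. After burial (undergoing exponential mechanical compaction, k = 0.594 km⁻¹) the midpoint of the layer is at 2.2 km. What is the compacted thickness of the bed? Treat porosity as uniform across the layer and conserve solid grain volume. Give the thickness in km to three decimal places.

Porosity at 2.2 km: φ = 0.62·exp(−0.594×2.2) = 0.1678
Solid-volume conservation: h(1−φ) = h₀(1−φ₀) ⇒ h = h₀·(1−φ₀)/(1−φ)
h = 0.148 × (1 − 0.62)/(1 − 0.1678) = 0.148 × 0.4566 = 0.0676 km

0.068 km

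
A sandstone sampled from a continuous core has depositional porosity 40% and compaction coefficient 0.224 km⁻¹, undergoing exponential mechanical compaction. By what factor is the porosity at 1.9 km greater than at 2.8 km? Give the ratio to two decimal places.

n(d₁)/n(d₂) = e^(−c·d₁)/e^(−c·d₂) = e^{c(d₂−d₁)}
= exp(0.224 × 0.9) = exp(0.2016) = 1.2234

1.22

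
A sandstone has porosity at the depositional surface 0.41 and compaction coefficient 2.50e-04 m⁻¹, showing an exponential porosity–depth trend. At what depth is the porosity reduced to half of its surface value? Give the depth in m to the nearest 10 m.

2770 m

Working in km (1 km = 1000 m; c in km⁻¹ = c in m⁻¹ × 1000):
phi/phi₀ = 1/2 ⇒ exp(−c·Z) = 1/2 ⇒ Z = ln(2) / c
Z = 0.6931 / 0.25 = 2.773 km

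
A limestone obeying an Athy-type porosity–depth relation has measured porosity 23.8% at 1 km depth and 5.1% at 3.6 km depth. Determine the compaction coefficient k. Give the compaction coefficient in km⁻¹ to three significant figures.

0.592 km⁻¹

Athy: n(d) = n₀ e^(−kd) ⇒ n₁/n₂ = e^{k(d₂−d₁)} ⇒ k = ln(n₁/n₂)/(d₂−d₁)
k = ln(0.238/0.051) / (3.6 − 1) = ln(4.667) / 2.6 = 1.5404 / 2.6 = 0.5925 km⁻¹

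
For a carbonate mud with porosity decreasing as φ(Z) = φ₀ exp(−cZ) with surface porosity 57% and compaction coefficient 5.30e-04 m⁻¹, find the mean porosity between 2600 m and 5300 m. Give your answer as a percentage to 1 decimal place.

Working in km (1 km = 1000 m; c in km⁻¹ = c in m⁻¹ × 1000):
⟨φ⟩ = (1/(Z₂−Z₁)) ∫ φ₀ e^(−cZ) dZ = φ₀·(e^(−c·Z₁) − e^(−c·Z₂)) / (c·(Z₂−Z₁))
e^(−0.53×2.6) = 0.2521; e^(−0.53×5.3) = 0.0603
⟨φ⟩ = 0.57 × (0.2521 − 0.0603) / (0.53 × 2.7) = 0.57 × 0.1340 = 0.0764

7.6%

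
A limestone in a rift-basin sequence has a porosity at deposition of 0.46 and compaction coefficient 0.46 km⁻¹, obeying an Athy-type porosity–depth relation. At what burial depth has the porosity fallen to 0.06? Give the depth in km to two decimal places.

Invert Athy's law: Z = ln(n₀/n) / c
Z = ln(0.46/0.06) / 0.46 = ln(7.667) / 0.46 = 2.0369 / 0.46 = 4.428 km

4.43 km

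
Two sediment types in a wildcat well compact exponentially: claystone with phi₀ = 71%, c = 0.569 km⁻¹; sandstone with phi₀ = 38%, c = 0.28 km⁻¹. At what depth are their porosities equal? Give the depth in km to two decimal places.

2.16 km

Set phi₀ₐ e^(−cₐz) = phi₀ᵦ e^(−cᵦz) ⇒ ln(phi₀ₐ/phi₀ᵦ) = (cₐ − cᵦ)·z
z = ln(0.71/0.38) / (0.569 − 0.28) = 0.6251 / 0.289 = 2.163 km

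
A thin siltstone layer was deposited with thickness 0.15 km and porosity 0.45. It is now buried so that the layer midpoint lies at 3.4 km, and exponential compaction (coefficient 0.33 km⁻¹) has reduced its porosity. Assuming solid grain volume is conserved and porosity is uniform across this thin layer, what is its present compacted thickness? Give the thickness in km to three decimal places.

0.097 km

Porosity at 3.4 km: n = 0.45·exp(−0.33×3.4) = 0.1465
Solid-volume conservation: h(1−n) = h₀(1−n₀) ⇒ h = h₀·(1−n₀)/(1−n)
h = 0.15 × (1 − 0.45)/(1 − 0.1465) = 0.15 × 0.6444 = 0.0967 km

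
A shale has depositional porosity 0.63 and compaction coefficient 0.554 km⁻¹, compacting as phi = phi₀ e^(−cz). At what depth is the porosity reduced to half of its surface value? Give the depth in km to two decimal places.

phi/phi₀ = 1/2 ⇒ exp(−c·z) = 1/2 ⇒ z = ln(2) / c
z = 0.6931 / 0.554 = 1.251 km

1.25 km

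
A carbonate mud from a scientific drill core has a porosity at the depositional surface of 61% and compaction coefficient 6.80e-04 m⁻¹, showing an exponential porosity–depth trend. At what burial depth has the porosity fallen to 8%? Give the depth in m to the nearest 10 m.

Working in km (1 km = 1000 m; c in km⁻¹ = c in m⁻¹ × 1000):
Invert Athy's law: z = ln(phi₀/phi) / c
z = ln(0.61/0.08) / 0.68 = ln(7.625) / 0.68 = 2.0314 / 0.68 = 2.987 km

2990 m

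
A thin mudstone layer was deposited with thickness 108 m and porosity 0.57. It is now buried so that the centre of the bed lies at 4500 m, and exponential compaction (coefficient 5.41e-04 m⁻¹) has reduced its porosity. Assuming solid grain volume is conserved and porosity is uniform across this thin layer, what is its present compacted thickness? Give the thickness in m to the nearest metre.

49 m

Working in km (1 km = 1000 m; k in km⁻¹ = k in m⁻¹ × 1000):
Porosity at 4.5 km: φ = 0.57·exp(−0.541×4.5) = 0.0500
Solid-volume conservation: h(1−φ) = h₀(1−φ₀) ⇒ h = h₀·(1−φ₀)/(1−φ)
h = 0.108 × (1 − 0.57)/(1 − 0.0500) = 0.108 × 0.4526 = 0.0489 km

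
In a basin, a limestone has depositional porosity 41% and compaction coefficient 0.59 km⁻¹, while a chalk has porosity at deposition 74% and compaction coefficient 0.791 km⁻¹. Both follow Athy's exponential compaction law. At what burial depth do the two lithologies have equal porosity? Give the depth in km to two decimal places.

Set φ₀ₐ e^(−kₐz) = φ₀ᵦ e^(−kᵦz) ⇒ ln(φ₀ₐ/φ₀ᵦ) = (kₐ − kᵦ)·z
z = ln(0.41/0.74) / (0.59 − 0.791) = -0.5905 / -0.201 = 2.938 km

2.94 km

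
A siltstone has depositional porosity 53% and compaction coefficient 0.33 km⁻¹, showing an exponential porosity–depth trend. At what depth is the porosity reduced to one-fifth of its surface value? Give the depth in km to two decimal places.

4.88 km

n/n₀ = 1/5 ⇒ exp(−k·d) = 1/5 ⇒ d = ln(5) / k
d = 1.6094 / 0.33 = 4.877 km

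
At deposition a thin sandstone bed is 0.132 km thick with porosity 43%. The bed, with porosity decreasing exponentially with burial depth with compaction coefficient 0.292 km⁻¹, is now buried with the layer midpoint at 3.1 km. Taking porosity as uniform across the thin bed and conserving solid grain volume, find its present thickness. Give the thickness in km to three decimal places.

0.091 km

Porosity at 3.1 km: phi = 0.43·exp(−0.292×3.1) = 0.1739
Solid-volume conservation: h(1−phi) = h₀(1−phi₀) ⇒ h = h₀·(1−phi₀)/(1−phi)
h = 0.132 × (1 − 0.43)/(1 − 0.1739) = 0.132 × 0.6900 = 0.0911 km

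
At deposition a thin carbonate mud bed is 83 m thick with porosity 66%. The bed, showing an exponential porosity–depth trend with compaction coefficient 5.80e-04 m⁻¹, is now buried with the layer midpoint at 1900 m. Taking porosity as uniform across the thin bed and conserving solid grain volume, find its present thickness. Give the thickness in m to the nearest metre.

Working in km (1 km = 1000 m; c in km⁻¹ = c in m⁻¹ × 1000):
Porosity at 1.9 km: n = 0.66·exp(−0.58×1.9) = 0.2193
Solid-volume conservation: h(1−n) = h₀(1−n₀) ⇒ h = h₀·(1−n₀)/(1−n)
h = 0.083 × (1 − 0.66)/(1 − 0.2193) = 0.083 × 0.4355 = 0.0361 km

36 m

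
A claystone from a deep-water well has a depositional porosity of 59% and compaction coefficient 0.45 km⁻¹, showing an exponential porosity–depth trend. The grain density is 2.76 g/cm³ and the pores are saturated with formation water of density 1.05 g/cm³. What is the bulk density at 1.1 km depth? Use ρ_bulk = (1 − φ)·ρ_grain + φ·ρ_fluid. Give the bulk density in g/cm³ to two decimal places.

Porosity at depth: phi = 0.59·exp(−0.45×1.1) = 0.59×0.6096 = 0.3596
Bulk density: ρ_b = (1−phi)ρ_g + phi·ρ_f = 0.6404×2.76 + 0.3596×1.05
       = 1.767 + 0.378 = 2.145 g/cm³

2.15 g/cm³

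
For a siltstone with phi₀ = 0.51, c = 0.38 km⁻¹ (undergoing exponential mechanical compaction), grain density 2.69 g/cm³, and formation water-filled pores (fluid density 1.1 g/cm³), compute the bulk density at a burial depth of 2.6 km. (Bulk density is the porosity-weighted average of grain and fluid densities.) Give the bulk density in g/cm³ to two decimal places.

Porosity at depth: phi = 0.51·exp(−0.38×2.6) = 0.51×0.3723 = 0.1899
Bulk density: ρ_b = (1−phi)ρ_g + phi·ρ_f = 0.8101×2.69 + 0.1899×1.1
       = 2.179 + 0.209 = 2.388 g/cm³

2.39 g/cm³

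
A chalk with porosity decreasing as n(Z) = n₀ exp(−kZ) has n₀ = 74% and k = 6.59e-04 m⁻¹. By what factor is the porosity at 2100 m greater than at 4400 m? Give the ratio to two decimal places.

Working in km (1 km = 1000 m; k in km⁻¹ = k in m⁻¹ × 1000):
n(Z₁)/n(Z₂) = e^(−k·Z₁)/e^(−k·Z₂) = e^{k(Z₂−Z₁)}
= exp(0.659 × 2.3) = exp(1.516) = 4.5526

4.55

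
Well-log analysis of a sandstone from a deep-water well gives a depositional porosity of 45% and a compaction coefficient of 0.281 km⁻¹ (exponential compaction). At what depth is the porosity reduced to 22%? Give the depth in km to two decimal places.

Invert Athy's law: d = ln(φ₀/φ) / k
d = ln(0.45/0.22) / 0.281 = ln(2.045) / 0.281 = 0.7156 / 0.281 = 2.547 km

2.55 km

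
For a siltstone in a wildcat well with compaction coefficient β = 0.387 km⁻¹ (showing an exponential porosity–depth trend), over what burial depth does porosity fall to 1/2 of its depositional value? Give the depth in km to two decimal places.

1.79 km

n/n₀ = 1/2 ⇒ exp(−β·d) = 1/2 ⇒ d = ln(2) / β
d = 0.6931 / 0.387 = 1.791 km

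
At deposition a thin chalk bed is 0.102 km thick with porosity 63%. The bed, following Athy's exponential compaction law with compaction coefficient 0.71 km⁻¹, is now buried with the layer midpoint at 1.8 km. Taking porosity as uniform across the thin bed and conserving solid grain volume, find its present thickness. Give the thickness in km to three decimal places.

Porosity at 1.8 km: n = 0.63·exp(−0.71×1.8) = 0.1755
Solid-volume conservation: h(1−n) = h₀(1−n₀) ⇒ h = h₀·(1−n₀)/(1−n)
h = 0.102 × (1 − 0.63)/(1 − 0.1755) = 0.102 × 0.4488 = 0.0458 km

0.046 km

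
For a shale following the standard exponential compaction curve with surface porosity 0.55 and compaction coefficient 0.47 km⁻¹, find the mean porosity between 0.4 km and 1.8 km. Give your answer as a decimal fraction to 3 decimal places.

⟨phi⟩ = (1/(Z₂−Z₁)) ∫ phi₀ e^(−βZ) dZ = phi₀·(e^(−β·Z₁) − e^(−β·Z₂)) / (β·(Z₂−Z₁))
e^(−0.47×0.4) = 0.8286; e^(−0.47×1.8) = 0.4291
⟨phi⟩ = 0.55 × (0.8286 − 0.4291) / (0.47 × 1.4) = 0.55 × 0.6071 = 0.3339

0.334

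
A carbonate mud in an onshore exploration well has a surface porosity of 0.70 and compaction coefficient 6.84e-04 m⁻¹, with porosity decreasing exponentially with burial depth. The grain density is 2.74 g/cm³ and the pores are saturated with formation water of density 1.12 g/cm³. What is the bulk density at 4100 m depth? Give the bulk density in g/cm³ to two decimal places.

Working in km (1 km = 1000 m; k in km⁻¹ = k in m⁻¹ × 1000):
Porosity at depth: phi = 0.7·exp(−0.684×4.1) = 0.7×0.0605 = 0.0424
Bulk density: ρ_b = (1−phi)ρ_g + phi·ρ_f = 0.9576×2.74 + 0.0424×1.12
       = 2.624 + 0.047 = 2.671 g/cm³

2.67 g/cm³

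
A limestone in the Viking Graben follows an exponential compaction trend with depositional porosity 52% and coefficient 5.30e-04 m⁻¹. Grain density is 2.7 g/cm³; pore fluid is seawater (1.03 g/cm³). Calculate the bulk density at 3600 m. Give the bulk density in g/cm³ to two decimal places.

Working in km (1 km = 1000 m; k in km⁻¹ = k in m⁻¹ × 1000):
Porosity at depth: phi = 0.52·exp(−0.53×3.6) = 0.52×0.1484 = 0.0772
Bulk density: ρ_b = (1−phi)ρ_g + phi·ρ_f = 0.9228×2.7 + 0.0772×1.03
       = 2.492 + 0.079 = 2.571 g/cm³

2.57 g/cm³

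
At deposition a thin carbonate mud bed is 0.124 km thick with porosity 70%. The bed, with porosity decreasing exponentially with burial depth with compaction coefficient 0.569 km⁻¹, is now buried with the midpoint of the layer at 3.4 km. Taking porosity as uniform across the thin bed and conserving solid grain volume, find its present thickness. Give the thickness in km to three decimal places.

Porosity at 3.4 km: n = 0.7·exp(−0.569×3.4) = 0.1011
Solid-volume conservation: h(1−n) = h₀(1−n₀) ⇒ h = h₀·(1−n₀)/(1−n)
h = 0.124 × (1 − 0.7)/(1 − 0.1011) = 0.124 × 0.3338 = 0.0414 km

0.041 km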